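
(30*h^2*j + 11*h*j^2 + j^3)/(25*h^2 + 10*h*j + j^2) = j*(6*h + j)/(5*h + j)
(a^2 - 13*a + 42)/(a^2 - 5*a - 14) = (a - 6)/(a + 2)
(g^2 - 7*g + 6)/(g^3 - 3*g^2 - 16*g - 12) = (g - 1)/(g^2 + 3*g + 2)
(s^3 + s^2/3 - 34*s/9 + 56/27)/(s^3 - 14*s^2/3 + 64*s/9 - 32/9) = (9*s^2 + 15*s - 14)/(3*(3*s^2 - 10*s + 8))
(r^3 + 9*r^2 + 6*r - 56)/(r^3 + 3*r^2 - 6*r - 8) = (r + 7)/(r + 1)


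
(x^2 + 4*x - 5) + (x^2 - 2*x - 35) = 2*x^2 + 2*x - 40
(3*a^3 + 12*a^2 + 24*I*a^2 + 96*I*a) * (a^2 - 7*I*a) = 3*a^5 + 12*a^4 + 3*I*a^4 + 168*a^3 + 12*I*a^3 + 672*a^2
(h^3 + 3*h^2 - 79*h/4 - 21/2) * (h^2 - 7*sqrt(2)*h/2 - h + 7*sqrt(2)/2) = h^5 - 7*sqrt(2)*h^4/2 + 2*h^4 - 91*h^3/4 - 7*sqrt(2)*h^3 + 37*h^2/4 + 637*sqrt(2)*h^2/8 - 259*sqrt(2)*h/8 + 21*h/2 - 147*sqrt(2)/4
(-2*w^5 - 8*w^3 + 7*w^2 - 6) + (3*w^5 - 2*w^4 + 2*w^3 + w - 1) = w^5 - 2*w^4 - 6*w^3 + 7*w^2 + w - 7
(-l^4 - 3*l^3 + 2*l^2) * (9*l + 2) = -9*l^5 - 29*l^4 + 12*l^3 + 4*l^2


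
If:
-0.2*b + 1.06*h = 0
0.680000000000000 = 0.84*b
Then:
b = 0.81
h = 0.15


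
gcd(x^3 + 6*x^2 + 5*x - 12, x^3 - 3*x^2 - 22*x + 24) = x^2 + 3*x - 4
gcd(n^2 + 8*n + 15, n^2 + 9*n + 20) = n + 5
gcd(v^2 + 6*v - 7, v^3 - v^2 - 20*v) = 1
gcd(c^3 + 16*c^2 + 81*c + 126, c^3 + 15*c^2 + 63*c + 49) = c + 7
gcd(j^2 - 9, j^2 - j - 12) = j + 3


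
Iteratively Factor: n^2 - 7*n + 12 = (n - 4)*(n - 3)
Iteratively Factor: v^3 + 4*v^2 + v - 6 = (v + 2)*(v^2 + 2*v - 3) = (v - 1)*(v + 2)*(v + 3)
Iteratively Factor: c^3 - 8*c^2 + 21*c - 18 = (c - 3)*(c^2 - 5*c + 6) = (c - 3)*(c - 2)*(c - 3)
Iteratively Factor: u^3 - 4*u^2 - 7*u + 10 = (u + 2)*(u^2 - 6*u + 5) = (u - 1)*(u + 2)*(u - 5)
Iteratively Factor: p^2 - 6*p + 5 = (p - 1)*(p - 5)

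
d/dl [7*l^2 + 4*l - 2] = 14*l + 4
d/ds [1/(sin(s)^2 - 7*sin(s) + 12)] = (7 - 2*sin(s))*cos(s)/(sin(s)^2 - 7*sin(s) + 12)^2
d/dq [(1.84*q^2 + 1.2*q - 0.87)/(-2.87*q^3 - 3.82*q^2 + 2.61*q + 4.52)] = (5.2808*q^4 + 6.888*q^3 + 1.8957*q^2 + 9.9868*q + 7.6947)/(8.2369*q^6 + 21.9268*q^5 - 0.389000000000001*q^4 - 45.8852*q^3 - 27.7207*q^2 + 23.5944*q + 20.4304)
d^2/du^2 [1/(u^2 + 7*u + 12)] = 2*(-u^2 - 7*u + (2*u + 7)^2 - 12)/(u^2 + 7*u + 12)^3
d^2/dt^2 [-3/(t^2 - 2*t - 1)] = 6*(-t^2 + 2*t + 4*(t - 1)^2 + 1)/(-t^2 + 2*t + 1)^3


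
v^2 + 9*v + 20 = (v + 4)*(v + 5)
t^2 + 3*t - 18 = (t - 3)*(t + 6)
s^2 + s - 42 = (s - 6)*(s + 7)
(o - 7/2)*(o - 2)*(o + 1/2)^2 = o^4 - 9*o^3/2 + 7*o^2/4 + 45*o/8 + 7/4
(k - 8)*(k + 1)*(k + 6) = k^3 - k^2 - 50*k - 48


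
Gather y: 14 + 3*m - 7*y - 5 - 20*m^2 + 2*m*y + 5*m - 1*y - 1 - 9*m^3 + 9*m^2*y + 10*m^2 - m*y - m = -9*m^3 - 10*m^2 + 7*m + y*(9*m^2 + m - 8) + 8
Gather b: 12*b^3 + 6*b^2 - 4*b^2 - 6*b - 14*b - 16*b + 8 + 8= 12*b^3 + 2*b^2 - 36*b + 16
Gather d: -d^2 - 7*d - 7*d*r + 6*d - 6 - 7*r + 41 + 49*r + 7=-d^2 + d*(-7*r - 1) + 42*r + 42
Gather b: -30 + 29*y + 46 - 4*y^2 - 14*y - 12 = -4*y^2 + 15*y + 4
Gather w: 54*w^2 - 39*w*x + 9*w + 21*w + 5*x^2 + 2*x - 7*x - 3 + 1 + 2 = 54*w^2 + w*(30 - 39*x) + 5*x^2 - 5*x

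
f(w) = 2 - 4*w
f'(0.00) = -4.00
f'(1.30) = -4.00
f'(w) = -4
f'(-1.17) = -4.00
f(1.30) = -3.20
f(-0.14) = 2.56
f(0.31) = 0.76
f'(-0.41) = -4.00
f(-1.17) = 6.68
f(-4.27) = 19.08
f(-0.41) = 3.64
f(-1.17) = 6.68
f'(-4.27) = -4.00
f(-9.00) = 38.00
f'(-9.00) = -4.00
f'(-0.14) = -4.00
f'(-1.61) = -4.00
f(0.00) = 2.00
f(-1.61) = 8.44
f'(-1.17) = -4.00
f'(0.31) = -4.00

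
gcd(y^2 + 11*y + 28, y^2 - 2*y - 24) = y + 4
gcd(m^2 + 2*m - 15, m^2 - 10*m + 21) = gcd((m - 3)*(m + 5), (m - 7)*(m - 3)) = m - 3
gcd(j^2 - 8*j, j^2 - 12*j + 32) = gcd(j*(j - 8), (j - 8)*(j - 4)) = j - 8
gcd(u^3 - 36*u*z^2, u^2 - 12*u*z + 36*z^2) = -u + 6*z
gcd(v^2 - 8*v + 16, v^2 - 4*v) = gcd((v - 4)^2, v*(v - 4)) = v - 4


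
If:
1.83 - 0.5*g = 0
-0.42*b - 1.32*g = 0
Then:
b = -11.50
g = 3.66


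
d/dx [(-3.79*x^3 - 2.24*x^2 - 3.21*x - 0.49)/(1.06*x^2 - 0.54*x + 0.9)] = (-4.0174*x^4 + 4.0932*x^3 - 5.6208*x^2 - 2.9932*x - 3.1536)/(1.1236*x^4 - 1.1448*x^3 + 2.1996*x^2 - 0.972*x + 0.81)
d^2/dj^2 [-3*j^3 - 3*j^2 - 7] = -18*j - 6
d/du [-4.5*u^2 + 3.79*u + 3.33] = 3.79 - 9.0*u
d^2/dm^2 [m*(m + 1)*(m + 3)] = 6*m + 8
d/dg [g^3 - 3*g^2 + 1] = 3*g*(g - 2)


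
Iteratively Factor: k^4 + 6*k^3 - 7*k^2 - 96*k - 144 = (k - 4)*(k^3 + 10*k^2 + 33*k + 36) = (k - 4)*(k + 3)*(k^2 + 7*k + 12) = (k - 4)*(k + 3)*(k + 4)*(k + 3)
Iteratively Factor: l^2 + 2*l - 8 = (l + 4)*(l - 2)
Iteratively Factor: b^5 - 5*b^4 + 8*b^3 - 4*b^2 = (b)*(b^4 - 5*b^3 + 8*b^2 - 4*b) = b^2*(b^3 - 5*b^2 + 8*b - 4) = b^2*(b - 1)*(b^2 - 4*b + 4) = b^2*(b - 2)*(b - 1)*(b - 2)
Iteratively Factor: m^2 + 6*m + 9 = (m + 3)*(m + 3)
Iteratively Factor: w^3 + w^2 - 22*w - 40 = (w + 4)*(w^2 - 3*w - 10) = (w + 2)*(w + 4)*(w - 5)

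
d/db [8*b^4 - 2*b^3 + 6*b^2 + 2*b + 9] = 32*b^3 - 6*b^2 + 12*b + 2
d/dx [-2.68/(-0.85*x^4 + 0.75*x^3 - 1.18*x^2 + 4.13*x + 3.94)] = (-9.112*x^3 + 6.03*x^2 - 6.3248*x + 11.0684)/(-0.85*x^4 + 0.75*x^3 - 1.18*x^2 + 4.13*x + 3.94)^2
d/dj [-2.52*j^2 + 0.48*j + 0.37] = 0.48 - 5.04*j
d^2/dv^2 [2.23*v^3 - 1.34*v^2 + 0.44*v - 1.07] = 13.38*v - 2.68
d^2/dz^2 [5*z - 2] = 0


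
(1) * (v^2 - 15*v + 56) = v^2 - 15*v + 56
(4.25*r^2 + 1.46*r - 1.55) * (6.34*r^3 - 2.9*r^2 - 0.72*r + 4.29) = 26.945*r^5 - 3.0686*r^4 - 17.121*r^3 + 21.6763*r^2 + 7.3794*r - 6.6495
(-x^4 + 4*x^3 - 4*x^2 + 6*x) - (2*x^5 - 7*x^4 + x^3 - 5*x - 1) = -2*x^5 + 6*x^4 + 3*x^3 - 4*x^2 + 11*x + 1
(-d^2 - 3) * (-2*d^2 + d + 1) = 2*d^4 - d^3 + 5*d^2 - 3*d - 3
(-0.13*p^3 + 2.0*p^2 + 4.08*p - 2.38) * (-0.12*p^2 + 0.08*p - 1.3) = 0.0156*p^5 - 0.2504*p^4 - 0.1606*p^3 - 1.988*p^2 - 5.4944*p + 3.094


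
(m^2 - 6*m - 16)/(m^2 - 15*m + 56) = (m + 2)/(m - 7)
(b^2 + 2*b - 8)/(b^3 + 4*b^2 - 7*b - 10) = (b + 4)/(b^2 + 6*b + 5)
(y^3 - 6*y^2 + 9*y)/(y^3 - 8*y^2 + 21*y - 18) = y/(y - 2)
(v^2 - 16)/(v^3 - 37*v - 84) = (v - 4)/(v^2 - 4*v - 21)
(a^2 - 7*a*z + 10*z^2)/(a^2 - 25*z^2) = (a - 2*z)/(a + 5*z)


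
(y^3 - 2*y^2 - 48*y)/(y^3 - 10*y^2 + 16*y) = (y + 6)/(y - 2)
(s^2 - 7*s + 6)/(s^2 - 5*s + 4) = (s - 6)/(s - 4)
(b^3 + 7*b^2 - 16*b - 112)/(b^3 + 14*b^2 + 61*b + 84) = (b - 4)/(b + 3)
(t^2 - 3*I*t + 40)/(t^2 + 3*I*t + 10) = (t - 8*I)/(t - 2*I)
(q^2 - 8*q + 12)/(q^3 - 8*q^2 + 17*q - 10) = (q - 6)/(q^2 - 6*q + 5)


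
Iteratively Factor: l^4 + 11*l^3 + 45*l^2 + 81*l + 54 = (l + 3)*(l^3 + 8*l^2 + 21*l + 18) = (l + 3)^2*(l^2 + 5*l + 6) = (l + 2)*(l + 3)^2*(l + 3)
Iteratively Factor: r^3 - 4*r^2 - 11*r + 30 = (r - 5)*(r^2 + r - 6) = (r - 5)*(r + 3)*(r - 2)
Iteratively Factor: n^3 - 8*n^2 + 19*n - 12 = (n - 1)*(n^2 - 7*n + 12) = (n - 3)*(n - 1)*(n - 4)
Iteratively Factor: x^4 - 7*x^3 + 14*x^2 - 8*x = (x - 1)*(x^3 - 6*x^2 + 8*x) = (x - 4)*(x - 1)*(x^2 - 2*x) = (x - 4)*(x - 2)*(x - 1)*(x)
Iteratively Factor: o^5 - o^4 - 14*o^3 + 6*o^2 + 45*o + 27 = (o + 1)*(o^4 - 2*o^3 - 12*o^2 + 18*o + 27) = (o - 3)*(o + 1)*(o^3 + o^2 - 9*o - 9) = (o - 3)^2*(o + 1)*(o^2 + 4*o + 3) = (o - 3)^2*(o + 1)*(o + 3)*(o + 1)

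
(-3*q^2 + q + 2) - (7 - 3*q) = -3*q^2 + 4*q - 5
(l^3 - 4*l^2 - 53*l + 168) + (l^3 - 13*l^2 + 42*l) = 2*l^3 - 17*l^2 - 11*l + 168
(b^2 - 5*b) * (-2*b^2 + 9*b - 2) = -2*b^4 + 19*b^3 - 47*b^2 + 10*b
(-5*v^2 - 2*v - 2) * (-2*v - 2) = 10*v^3 + 14*v^2 + 8*v + 4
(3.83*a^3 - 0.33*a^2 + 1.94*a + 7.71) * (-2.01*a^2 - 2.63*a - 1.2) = -7.6983*a^5 - 9.4096*a^4 - 7.6275*a^3 - 20.2033*a^2 - 22.6053*a - 9.252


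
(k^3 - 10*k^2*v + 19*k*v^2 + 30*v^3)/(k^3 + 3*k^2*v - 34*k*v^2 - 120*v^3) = (k^2 - 4*k*v - 5*v^2)/(k^2 + 9*k*v + 20*v^2)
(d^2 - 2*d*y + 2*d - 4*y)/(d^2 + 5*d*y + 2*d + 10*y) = (d - 2*y)/(d + 5*y)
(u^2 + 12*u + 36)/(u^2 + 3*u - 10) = (u^2 + 12*u + 36)/(u^2 + 3*u - 10)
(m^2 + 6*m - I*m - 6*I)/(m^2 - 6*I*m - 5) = (m + 6)/(m - 5*I)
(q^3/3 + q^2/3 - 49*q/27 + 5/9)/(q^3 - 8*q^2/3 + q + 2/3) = (9*q^3 + 9*q^2 - 49*q + 15)/(9*(3*q^3 - 8*q^2 + 3*q + 2))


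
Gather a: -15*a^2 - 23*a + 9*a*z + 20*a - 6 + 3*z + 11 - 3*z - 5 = -15*a^2 + a*(9*z - 3)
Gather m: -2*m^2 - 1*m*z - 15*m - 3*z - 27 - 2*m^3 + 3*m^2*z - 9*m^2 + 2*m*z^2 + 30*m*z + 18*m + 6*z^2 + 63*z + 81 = -2*m^3 + m^2*(3*z - 11) + m*(2*z^2 + 29*z + 3) + 6*z^2 + 60*z + 54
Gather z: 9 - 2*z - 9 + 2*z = 0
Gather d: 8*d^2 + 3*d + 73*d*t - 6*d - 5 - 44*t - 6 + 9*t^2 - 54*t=8*d^2 + d*(73*t - 3) + 9*t^2 - 98*t - 11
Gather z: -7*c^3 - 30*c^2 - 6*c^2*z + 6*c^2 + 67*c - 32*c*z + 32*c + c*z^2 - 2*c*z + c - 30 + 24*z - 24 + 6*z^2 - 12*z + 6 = -7*c^3 - 24*c^2 + 100*c + z^2*(c + 6) + z*(-6*c^2 - 34*c + 12) - 48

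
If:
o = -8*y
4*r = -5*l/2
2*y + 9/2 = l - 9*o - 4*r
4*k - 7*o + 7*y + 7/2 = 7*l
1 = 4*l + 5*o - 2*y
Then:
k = -85/244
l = 37/61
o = -116/427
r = -185/488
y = 29/854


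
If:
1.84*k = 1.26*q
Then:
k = 0.684782608695652*q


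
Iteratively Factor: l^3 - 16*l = (l + 4)*(l^2 - 4*l) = (l - 4)*(l + 4)*(l)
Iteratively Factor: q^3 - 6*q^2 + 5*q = (q)*(q^2 - 6*q + 5) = q*(q - 1)*(q - 5)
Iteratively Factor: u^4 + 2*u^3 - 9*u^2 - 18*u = (u - 3)*(u^3 + 5*u^2 + 6*u) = (u - 3)*(u + 3)*(u^2 + 2*u) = u*(u - 3)*(u + 3)*(u + 2)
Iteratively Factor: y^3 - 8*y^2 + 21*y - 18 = (y - 2)*(y^2 - 6*y + 9) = (y - 3)*(y - 2)*(y - 3)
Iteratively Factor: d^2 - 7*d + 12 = (d - 4)*(d - 3)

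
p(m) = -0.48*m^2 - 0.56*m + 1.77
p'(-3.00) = 2.32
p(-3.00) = -0.87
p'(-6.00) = 5.20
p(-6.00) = -12.15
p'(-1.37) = 0.76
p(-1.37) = 1.64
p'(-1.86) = 1.23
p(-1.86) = 1.15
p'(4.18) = -4.57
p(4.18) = -8.96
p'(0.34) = -0.89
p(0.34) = 1.52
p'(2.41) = -2.87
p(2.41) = -2.37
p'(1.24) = -1.75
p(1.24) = 0.34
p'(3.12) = -3.56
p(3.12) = -4.65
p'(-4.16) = 3.43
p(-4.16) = -4.21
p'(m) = -0.96*m - 0.56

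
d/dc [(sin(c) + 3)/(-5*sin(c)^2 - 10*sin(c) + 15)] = cos(c)/(5*(sin(c) - 1)^2)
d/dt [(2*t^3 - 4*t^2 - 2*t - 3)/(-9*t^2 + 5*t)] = (-18*t^4 + 20*t^3 - 38*t^2 - 54*t + 15)/(t^2*(81*t^2 - 90*t + 25))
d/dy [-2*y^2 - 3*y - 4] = -4*y - 3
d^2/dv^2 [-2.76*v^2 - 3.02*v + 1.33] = -5.52000000000000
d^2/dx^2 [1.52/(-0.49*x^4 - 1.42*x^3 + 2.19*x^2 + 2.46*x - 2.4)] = ((8.9376*x^2 + 12.9504*x - 6.6576)*(0.49*x^4 + 1.42*x^3 - 2.19*x^2 - 2.46*x + 2.4) - 1.52*(1.96*x^3 + 4.26*x^2 - 4.38*x - 2.46)*(3.92*x^3 + 8.52*x^2 - 8.76*x - 4.92))/(0.49*x^4 + 1.42*x^3 - 2.19*x^2 - 2.46*x + 2.4)^3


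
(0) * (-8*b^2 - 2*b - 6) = 0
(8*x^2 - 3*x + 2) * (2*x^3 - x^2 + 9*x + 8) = 16*x^5 - 14*x^4 + 79*x^3 + 35*x^2 - 6*x + 16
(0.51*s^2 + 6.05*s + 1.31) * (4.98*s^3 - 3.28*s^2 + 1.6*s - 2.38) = 2.5398*s^5 + 28.4562*s^4 - 12.5042*s^3 + 4.1694*s^2 - 12.303*s - 3.1178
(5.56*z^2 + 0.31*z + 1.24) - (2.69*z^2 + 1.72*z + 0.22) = 2.87*z^2 - 1.41*z + 1.02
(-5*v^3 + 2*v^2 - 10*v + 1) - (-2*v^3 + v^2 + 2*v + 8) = -3*v^3 + v^2 - 12*v - 7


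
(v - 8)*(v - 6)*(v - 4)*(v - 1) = v^4 - 19*v^3 + 122*v^2 - 296*v + 192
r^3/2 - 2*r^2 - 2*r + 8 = (r/2 + 1)*(r - 4)*(r - 2)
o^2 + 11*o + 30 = (o + 5)*(o + 6)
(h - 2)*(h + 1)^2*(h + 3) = h^4 + 3*h^3 - 3*h^2 - 11*h - 6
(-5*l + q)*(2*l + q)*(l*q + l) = -10*l^3*q - 10*l^3 - 3*l^2*q^2 - 3*l^2*q + l*q^3 + l*q^2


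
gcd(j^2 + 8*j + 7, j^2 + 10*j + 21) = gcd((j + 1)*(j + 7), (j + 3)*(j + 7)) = j + 7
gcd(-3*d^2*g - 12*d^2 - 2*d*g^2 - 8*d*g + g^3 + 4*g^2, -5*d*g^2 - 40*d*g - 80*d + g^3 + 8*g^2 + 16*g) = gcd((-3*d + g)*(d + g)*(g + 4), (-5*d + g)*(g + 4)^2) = g + 4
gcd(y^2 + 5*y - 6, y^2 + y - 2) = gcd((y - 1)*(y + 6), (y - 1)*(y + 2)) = y - 1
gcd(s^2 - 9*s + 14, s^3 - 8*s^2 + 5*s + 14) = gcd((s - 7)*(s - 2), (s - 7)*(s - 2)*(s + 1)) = s^2 - 9*s + 14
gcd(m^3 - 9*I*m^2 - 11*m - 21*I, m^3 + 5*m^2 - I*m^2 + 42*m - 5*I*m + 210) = m - 7*I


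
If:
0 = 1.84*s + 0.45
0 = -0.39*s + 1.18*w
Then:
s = -0.24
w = -0.08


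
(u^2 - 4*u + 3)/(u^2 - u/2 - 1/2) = 2*(u - 3)/(2*u + 1)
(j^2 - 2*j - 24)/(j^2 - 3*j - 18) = (j + 4)/(j + 3)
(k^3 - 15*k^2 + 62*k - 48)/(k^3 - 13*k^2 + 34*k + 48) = (k - 1)/(k + 1)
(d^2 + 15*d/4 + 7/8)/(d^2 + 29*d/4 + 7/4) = (d + 7/2)/(d + 7)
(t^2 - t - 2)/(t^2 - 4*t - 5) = (t - 2)/(t - 5)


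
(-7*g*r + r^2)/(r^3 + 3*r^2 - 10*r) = (-7*g + r)/(r^2 + 3*r - 10)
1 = 1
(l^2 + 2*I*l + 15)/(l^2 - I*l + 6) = (l + 5*I)/(l + 2*I)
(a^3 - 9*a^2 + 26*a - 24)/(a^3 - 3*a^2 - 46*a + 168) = (a^2 - 5*a + 6)/(a^2 + a - 42)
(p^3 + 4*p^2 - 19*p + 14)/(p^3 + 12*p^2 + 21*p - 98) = (p - 1)/(p + 7)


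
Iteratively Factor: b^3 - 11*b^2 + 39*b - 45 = (b - 3)*(b^2 - 8*b + 15) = (b - 5)*(b - 3)*(b - 3)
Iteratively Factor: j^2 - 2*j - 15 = (j - 5)*(j + 3)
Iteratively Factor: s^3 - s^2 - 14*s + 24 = (s + 4)*(s^2 - 5*s + 6) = (s - 3)*(s + 4)*(s - 2)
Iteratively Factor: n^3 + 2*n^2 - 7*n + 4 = (n + 4)*(n^2 - 2*n + 1) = (n - 1)*(n + 4)*(n - 1)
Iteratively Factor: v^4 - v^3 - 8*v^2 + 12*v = (v - 2)*(v^3 + v^2 - 6*v) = (v - 2)*(v + 3)*(v^2 - 2*v) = v*(v - 2)*(v + 3)*(v - 2)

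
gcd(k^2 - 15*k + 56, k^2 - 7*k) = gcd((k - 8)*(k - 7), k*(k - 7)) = k - 7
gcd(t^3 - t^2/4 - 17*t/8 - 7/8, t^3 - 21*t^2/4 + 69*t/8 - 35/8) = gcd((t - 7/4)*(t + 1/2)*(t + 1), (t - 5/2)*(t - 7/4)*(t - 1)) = t - 7/4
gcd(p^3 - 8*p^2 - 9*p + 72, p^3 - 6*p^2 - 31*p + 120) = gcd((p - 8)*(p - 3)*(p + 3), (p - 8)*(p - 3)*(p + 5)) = p^2 - 11*p + 24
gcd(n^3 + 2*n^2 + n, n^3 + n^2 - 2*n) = n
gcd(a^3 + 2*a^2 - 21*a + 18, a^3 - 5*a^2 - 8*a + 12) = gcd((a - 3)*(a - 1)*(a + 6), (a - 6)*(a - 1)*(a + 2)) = a - 1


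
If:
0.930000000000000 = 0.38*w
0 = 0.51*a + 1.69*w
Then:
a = -8.11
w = 2.45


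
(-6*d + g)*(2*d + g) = -12*d^2 - 4*d*g + g^2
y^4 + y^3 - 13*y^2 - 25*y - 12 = (y - 4)*(y + 1)^2*(y + 3)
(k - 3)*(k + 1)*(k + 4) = k^3 + 2*k^2 - 11*k - 12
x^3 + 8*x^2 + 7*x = x*(x + 1)*(x + 7)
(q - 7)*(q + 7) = q^2 - 49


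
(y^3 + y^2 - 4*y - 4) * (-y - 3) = -y^4 - 4*y^3 + y^2 + 16*y + 12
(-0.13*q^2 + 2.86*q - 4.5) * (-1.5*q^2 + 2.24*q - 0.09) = 0.195*q^4 - 4.5812*q^3 + 13.1681*q^2 - 10.3374*q + 0.405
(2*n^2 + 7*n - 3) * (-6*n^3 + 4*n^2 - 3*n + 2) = -12*n^5 - 34*n^4 + 40*n^3 - 29*n^2 + 23*n - 6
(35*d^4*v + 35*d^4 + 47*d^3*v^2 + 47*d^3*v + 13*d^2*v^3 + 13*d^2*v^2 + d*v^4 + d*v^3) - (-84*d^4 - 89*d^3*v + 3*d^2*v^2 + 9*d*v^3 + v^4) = 35*d^4*v + 119*d^4 + 47*d^3*v^2 + 136*d^3*v + 13*d^2*v^3 + 10*d^2*v^2 + d*v^4 - 8*d*v^3 - v^4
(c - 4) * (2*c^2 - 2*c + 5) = 2*c^3 - 10*c^2 + 13*c - 20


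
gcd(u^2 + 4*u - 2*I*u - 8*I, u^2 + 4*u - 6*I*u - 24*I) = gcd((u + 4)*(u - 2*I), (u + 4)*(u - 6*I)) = u + 4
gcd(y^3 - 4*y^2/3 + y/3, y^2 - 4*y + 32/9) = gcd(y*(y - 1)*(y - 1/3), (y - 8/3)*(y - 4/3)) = 1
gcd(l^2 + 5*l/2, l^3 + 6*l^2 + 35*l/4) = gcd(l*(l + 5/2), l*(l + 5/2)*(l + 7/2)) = l^2 + 5*l/2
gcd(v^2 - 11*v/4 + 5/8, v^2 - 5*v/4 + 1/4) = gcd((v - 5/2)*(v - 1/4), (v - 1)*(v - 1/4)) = v - 1/4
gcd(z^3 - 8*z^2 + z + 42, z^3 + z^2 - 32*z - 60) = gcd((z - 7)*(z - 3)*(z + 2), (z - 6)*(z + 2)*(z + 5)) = z + 2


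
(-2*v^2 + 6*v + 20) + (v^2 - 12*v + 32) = -v^2 - 6*v + 52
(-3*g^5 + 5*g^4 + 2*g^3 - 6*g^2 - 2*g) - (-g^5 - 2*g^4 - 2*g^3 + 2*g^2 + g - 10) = -2*g^5 + 7*g^4 + 4*g^3 - 8*g^2 - 3*g + 10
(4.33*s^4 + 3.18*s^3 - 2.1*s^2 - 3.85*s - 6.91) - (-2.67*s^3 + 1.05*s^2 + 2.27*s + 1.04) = 4.33*s^4 + 5.85*s^3 - 3.15*s^2 - 6.12*s - 7.95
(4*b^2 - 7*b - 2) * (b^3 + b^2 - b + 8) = 4*b^5 - 3*b^4 - 13*b^3 + 37*b^2 - 54*b - 16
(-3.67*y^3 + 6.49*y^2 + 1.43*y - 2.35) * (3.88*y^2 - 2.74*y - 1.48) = -14.2396*y^5 + 35.237*y^4 - 6.8026*y^3 - 22.6414*y^2 + 4.3226*y + 3.478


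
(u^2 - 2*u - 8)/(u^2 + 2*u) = (u - 4)/u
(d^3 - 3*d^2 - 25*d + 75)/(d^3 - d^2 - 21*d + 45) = (d - 5)/(d - 3)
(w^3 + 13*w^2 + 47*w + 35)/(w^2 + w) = w + 12 + 35/w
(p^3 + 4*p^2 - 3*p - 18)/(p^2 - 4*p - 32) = (-p^3 - 4*p^2 + 3*p + 18)/(-p^2 + 4*p + 32)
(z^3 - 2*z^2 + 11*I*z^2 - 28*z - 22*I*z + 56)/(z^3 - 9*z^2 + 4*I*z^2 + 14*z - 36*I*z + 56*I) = (z + 7*I)/(z - 7)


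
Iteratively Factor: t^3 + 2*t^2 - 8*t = (t)*(t^2 + 2*t - 8) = t*(t + 4)*(t - 2)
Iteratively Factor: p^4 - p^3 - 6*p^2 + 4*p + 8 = (p + 2)*(p^3 - 3*p^2 + 4) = (p - 2)*(p + 2)*(p^2 - p - 2) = (p - 2)*(p + 1)*(p + 2)*(p - 2)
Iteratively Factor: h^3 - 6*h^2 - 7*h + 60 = (h - 4)*(h^2 - 2*h - 15) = (h - 4)*(h + 3)*(h - 5)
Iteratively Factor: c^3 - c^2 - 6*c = (c)*(c^2 - c - 6) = c*(c - 3)*(c + 2)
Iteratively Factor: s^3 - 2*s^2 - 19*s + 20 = (s + 4)*(s^2 - 6*s + 5) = (s - 1)*(s + 4)*(s - 5)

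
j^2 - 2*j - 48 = (j - 8)*(j + 6)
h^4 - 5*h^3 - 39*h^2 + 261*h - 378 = (h - 6)*(h - 3)^2*(h + 7)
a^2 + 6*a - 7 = (a - 1)*(a + 7)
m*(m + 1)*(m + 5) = m^3 + 6*m^2 + 5*m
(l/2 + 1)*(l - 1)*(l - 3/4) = l^3/2 + l^2/8 - 11*l/8 + 3/4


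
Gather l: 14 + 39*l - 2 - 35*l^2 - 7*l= -35*l^2 + 32*l + 12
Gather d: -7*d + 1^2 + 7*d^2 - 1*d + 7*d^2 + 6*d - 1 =14*d^2 - 2*d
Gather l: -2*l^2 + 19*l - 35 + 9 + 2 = -2*l^2 + 19*l - 24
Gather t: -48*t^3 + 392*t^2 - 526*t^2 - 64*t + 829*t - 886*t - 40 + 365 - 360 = -48*t^3 - 134*t^2 - 121*t - 35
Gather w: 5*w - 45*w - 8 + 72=64 - 40*w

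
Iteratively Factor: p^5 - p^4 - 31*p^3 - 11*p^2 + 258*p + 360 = (p - 5)*(p^4 + 4*p^3 - 11*p^2 - 66*p - 72) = (p - 5)*(p + 3)*(p^3 + p^2 - 14*p - 24) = (p - 5)*(p + 3)^2*(p^2 - 2*p - 8) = (p - 5)*(p + 2)*(p + 3)^2*(p - 4)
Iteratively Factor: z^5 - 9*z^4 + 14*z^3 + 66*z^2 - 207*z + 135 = (z - 3)*(z^4 - 6*z^3 - 4*z^2 + 54*z - 45) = (z - 5)*(z - 3)*(z^3 - z^2 - 9*z + 9) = (z - 5)*(z - 3)*(z - 1)*(z^2 - 9) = (z - 5)*(z - 3)*(z - 1)*(z + 3)*(z - 3)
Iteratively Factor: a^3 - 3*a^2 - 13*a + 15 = (a - 5)*(a^2 + 2*a - 3) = (a - 5)*(a - 1)*(a + 3)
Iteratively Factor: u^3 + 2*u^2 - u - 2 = (u + 1)*(u^2 + u - 2) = (u - 1)*(u + 1)*(u + 2)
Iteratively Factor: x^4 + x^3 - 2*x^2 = (x)*(x^3 + x^2 - 2*x) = x*(x - 1)*(x^2 + 2*x) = x*(x - 1)*(x + 2)*(x)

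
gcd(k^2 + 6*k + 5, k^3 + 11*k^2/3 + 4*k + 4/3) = k + 1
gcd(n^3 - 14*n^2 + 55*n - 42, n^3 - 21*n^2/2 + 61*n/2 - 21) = n^2 - 7*n + 6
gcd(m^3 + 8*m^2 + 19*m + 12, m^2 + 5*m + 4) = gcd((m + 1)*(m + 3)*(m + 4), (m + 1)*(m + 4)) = m^2 + 5*m + 4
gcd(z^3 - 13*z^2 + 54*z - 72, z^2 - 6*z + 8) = z - 4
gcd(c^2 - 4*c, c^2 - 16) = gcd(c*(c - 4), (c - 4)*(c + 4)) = c - 4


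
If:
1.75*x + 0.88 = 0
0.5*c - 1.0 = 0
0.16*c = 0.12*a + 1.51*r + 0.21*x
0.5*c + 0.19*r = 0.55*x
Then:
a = 88.09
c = 2.00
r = -6.72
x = -0.50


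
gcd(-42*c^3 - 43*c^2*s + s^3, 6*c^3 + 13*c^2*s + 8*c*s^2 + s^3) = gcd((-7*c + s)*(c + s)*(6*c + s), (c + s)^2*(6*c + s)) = 6*c^2 + 7*c*s + s^2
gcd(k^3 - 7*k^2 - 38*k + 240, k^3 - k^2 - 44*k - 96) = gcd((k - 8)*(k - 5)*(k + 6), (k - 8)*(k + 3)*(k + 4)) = k - 8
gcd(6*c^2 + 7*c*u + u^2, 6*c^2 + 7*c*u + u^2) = 6*c^2 + 7*c*u + u^2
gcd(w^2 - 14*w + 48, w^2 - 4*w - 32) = w - 8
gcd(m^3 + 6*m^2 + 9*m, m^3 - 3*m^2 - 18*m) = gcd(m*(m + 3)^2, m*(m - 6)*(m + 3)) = m^2 + 3*m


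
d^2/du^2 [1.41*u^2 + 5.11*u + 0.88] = 2.82000000000000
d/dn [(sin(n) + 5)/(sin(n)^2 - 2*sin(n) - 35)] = -cos(n)/(sin(n) - 7)^2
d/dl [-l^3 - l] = -3*l^2 - 1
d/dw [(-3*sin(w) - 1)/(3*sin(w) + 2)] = -3*cos(w)/(3*sin(w) + 2)^2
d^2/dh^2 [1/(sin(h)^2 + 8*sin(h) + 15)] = 2*(-2*sin(h)^4 - 12*sin(h)^3 + sin(h)^2 + 84*sin(h) + 49)/(sin(h)^2 + 8*sin(h) + 15)^3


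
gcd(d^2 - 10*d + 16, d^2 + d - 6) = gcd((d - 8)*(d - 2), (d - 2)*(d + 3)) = d - 2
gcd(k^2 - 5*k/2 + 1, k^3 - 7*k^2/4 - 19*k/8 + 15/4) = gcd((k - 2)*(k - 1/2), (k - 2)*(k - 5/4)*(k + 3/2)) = k - 2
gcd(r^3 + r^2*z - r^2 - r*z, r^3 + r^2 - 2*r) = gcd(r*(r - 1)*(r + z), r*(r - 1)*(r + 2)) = r^2 - r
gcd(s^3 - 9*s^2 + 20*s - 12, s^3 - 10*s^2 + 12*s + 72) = s - 6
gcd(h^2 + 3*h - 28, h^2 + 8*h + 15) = 1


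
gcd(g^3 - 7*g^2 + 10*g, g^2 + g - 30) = g - 5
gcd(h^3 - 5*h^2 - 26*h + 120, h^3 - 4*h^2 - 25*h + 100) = h^2 + h - 20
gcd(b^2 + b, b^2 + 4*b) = b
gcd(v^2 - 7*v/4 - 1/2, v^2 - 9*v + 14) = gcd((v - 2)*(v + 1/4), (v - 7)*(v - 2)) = v - 2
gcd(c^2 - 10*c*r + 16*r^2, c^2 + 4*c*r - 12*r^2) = -c + 2*r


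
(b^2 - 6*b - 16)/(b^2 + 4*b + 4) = (b - 8)/(b + 2)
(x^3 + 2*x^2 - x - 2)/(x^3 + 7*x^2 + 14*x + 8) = (x - 1)/(x + 4)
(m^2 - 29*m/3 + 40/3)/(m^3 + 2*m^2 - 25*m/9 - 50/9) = 3*(m - 8)/(3*m^2 + 11*m + 10)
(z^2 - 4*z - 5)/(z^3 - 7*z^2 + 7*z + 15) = 1/(z - 3)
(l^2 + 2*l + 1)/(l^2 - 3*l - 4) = (l + 1)/(l - 4)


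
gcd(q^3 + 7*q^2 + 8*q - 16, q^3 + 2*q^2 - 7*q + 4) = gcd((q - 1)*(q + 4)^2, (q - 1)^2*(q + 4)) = q^2 + 3*q - 4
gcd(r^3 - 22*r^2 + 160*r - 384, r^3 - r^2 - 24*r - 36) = r - 6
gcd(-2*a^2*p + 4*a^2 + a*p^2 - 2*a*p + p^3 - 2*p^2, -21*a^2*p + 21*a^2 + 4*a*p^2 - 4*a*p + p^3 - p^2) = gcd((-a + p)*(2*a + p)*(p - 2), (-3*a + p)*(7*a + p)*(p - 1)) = 1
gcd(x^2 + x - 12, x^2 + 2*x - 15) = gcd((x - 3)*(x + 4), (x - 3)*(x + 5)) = x - 3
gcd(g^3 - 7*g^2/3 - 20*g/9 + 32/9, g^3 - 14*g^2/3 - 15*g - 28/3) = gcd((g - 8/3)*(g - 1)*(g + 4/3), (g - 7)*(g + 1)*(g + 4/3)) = g + 4/3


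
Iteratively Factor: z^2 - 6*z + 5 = (z - 5)*(z - 1)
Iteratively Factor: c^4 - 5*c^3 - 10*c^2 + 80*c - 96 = (c - 3)*(c^3 - 2*c^2 - 16*c + 32) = (c - 3)*(c - 2)*(c^2 - 16) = (c - 3)*(c - 2)*(c + 4)*(c - 4)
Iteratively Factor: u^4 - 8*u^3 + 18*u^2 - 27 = (u - 3)*(u^3 - 5*u^2 + 3*u + 9) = (u - 3)^2*(u^2 - 2*u - 3) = (u - 3)^3*(u + 1)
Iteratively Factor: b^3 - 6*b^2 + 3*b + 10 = (b + 1)*(b^2 - 7*b + 10) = (b - 2)*(b + 1)*(b - 5)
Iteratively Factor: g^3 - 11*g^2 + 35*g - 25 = (g - 1)*(g^2 - 10*g + 25) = (g - 5)*(g - 1)*(g - 5)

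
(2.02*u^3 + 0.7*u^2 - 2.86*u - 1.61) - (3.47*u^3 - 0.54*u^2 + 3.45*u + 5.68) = -1.45*u^3 + 1.24*u^2 - 6.31*u - 7.29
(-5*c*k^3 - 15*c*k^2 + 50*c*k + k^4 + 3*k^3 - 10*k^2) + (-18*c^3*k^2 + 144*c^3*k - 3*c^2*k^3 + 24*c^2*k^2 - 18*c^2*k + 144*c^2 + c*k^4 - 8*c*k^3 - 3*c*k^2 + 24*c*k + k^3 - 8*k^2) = -18*c^3*k^2 + 144*c^3*k - 3*c^2*k^3 + 24*c^2*k^2 - 18*c^2*k + 144*c^2 + c*k^4 - 13*c*k^3 - 18*c*k^2 + 74*c*k + k^4 + 4*k^3 - 18*k^2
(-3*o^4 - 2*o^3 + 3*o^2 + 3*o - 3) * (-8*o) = 24*o^5 + 16*o^4 - 24*o^3 - 24*o^2 + 24*o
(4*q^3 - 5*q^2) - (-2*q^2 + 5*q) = 4*q^3 - 3*q^2 - 5*q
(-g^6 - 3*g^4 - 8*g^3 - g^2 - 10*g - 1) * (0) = 0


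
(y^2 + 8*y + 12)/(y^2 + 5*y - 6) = (y + 2)/(y - 1)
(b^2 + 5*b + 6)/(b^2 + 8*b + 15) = (b + 2)/(b + 5)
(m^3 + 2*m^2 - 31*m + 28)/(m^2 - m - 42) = (-m^3 - 2*m^2 + 31*m - 28)/(-m^2 + m + 42)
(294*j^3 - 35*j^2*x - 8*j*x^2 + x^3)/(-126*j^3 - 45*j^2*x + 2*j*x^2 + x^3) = (-7*j + x)/(3*j + x)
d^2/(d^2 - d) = d/(d - 1)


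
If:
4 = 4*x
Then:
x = 1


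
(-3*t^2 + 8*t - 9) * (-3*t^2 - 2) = 9*t^4 - 24*t^3 + 33*t^2 - 16*t + 18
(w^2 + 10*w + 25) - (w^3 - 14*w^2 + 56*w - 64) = -w^3 + 15*w^2 - 46*w + 89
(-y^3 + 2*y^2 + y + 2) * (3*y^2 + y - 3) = -3*y^5 + 5*y^4 + 8*y^3 + y^2 - y - 6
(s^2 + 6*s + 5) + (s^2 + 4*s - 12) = 2*s^2 + 10*s - 7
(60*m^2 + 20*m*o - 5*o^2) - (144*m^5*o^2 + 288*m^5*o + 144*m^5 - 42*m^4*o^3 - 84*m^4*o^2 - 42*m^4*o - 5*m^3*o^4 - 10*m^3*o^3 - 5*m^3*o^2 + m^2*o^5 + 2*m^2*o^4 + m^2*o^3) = -144*m^5*o^2 - 288*m^5*o - 144*m^5 + 42*m^4*o^3 + 84*m^4*o^2 + 42*m^4*o + 5*m^3*o^4 + 10*m^3*o^3 + 5*m^3*o^2 - m^2*o^5 - 2*m^2*o^4 - m^2*o^3 + 60*m^2 + 20*m*o - 5*o^2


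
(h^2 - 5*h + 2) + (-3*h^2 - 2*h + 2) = -2*h^2 - 7*h + 4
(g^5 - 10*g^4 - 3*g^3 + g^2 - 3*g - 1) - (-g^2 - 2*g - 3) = g^5 - 10*g^4 - 3*g^3 + 2*g^2 - g + 2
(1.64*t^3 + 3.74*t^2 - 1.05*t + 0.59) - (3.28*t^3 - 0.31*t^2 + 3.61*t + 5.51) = -1.64*t^3 + 4.05*t^2 - 4.66*t - 4.92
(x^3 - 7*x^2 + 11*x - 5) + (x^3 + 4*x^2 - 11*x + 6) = 2*x^3 - 3*x^2 + 1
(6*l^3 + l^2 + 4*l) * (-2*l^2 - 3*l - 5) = -12*l^5 - 20*l^4 - 41*l^3 - 17*l^2 - 20*l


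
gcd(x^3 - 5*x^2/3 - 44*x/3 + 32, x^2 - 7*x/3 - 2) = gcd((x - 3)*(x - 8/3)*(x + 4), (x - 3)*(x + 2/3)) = x - 3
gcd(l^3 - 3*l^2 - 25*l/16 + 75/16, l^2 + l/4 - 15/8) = l - 5/4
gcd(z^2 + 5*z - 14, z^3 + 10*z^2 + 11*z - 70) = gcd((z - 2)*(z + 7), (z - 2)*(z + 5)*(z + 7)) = z^2 + 5*z - 14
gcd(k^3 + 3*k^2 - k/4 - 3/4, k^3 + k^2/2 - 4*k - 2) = k + 1/2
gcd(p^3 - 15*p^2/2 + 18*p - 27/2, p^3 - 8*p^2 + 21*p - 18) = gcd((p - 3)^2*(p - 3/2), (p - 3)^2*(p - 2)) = p^2 - 6*p + 9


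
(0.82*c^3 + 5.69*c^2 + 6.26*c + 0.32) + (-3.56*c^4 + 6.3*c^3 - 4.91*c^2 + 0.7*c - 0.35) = -3.56*c^4 + 7.12*c^3 + 0.78*c^2 + 6.96*c - 0.03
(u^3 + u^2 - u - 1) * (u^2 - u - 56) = u^5 - 58*u^3 - 56*u^2 + 57*u + 56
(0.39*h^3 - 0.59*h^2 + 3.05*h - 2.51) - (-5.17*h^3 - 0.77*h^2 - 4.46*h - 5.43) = 5.56*h^3 + 0.18*h^2 + 7.51*h + 2.92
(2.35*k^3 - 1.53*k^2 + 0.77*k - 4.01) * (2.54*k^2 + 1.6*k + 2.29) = 5.969*k^5 - 0.1262*k^4 + 4.8893*k^3 - 12.4571*k^2 - 4.6527*k - 9.1829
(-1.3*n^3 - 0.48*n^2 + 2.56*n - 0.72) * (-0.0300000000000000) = 0.039*n^3 + 0.0144*n^2 - 0.0768*n + 0.0216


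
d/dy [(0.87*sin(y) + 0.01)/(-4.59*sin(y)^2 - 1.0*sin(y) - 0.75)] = (3.9933*sin(y)^2 + 0.0918*sin(y) - 0.6425)*cos(y)/(21.0681*sin(y)^4 + 9.18*sin(y)^3 + 7.885*sin(y)^2 + 1.5*sin(y) + 0.5625)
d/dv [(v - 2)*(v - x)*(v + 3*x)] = 3*v^2 + 4*v*x - 4*v - 3*x^2 - 4*x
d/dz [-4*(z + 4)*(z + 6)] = -8*z - 40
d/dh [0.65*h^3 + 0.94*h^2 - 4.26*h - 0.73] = 1.95*h^2 + 1.88*h - 4.26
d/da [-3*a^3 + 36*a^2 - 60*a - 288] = -9*a^2 + 72*a - 60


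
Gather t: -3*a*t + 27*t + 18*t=t*(45 - 3*a)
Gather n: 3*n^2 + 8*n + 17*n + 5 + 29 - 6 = 3*n^2 + 25*n + 28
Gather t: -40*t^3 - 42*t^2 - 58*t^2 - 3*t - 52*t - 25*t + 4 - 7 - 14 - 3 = -40*t^3 - 100*t^2 - 80*t - 20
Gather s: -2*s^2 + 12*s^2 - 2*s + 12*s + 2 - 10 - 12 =10*s^2 + 10*s - 20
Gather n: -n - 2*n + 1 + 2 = 3 - 3*n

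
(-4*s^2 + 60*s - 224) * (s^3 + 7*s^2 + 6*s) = -4*s^5 + 32*s^4 + 172*s^3 - 1208*s^2 - 1344*s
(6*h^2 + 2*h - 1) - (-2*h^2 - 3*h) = 8*h^2 + 5*h - 1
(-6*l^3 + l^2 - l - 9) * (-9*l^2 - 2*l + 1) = 54*l^5 + 3*l^4 + l^3 + 84*l^2 + 17*l - 9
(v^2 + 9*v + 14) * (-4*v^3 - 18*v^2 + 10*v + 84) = -4*v^5 - 54*v^4 - 208*v^3 - 78*v^2 + 896*v + 1176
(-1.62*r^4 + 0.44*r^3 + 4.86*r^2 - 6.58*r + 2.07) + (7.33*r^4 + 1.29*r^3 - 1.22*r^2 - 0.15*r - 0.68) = 5.71*r^4 + 1.73*r^3 + 3.64*r^2 - 6.73*r + 1.39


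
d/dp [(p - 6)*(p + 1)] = 2*p - 5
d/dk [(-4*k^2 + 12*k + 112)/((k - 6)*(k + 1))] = 8*(k^2 - 22*k + 61)/(k^4 - 10*k^3 + 13*k^2 + 60*k + 36)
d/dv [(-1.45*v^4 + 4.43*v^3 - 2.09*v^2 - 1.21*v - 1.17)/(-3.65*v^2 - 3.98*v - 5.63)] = (10.585*v^5 + 1.1435*v^4 - 2.6088*v^3 - 70.921*v^2 + 14.9924*v + 2.1557)/(13.3225*v^4 + 29.054*v^3 + 56.9394*v^2 + 44.8148*v + 31.6969)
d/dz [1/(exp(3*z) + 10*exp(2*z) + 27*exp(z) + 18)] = (-3*exp(2*z) - 20*exp(z) - 27)*exp(z)/(exp(3*z) + 10*exp(2*z) + 27*exp(z) + 18)^2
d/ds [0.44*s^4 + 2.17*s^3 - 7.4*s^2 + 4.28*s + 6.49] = 1.76*s^3 + 6.51*s^2 - 14.8*s + 4.28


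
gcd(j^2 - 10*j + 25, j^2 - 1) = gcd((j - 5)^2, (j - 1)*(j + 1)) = 1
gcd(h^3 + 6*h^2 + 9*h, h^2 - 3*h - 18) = h + 3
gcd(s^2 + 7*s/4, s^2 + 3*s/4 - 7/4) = s + 7/4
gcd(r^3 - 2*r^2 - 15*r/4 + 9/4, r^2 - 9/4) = r + 3/2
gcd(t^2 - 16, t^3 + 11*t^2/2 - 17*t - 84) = t - 4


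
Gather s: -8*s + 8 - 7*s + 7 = 15 - 15*s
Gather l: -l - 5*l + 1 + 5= 6 - 6*l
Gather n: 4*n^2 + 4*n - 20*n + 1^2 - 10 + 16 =4*n^2 - 16*n + 7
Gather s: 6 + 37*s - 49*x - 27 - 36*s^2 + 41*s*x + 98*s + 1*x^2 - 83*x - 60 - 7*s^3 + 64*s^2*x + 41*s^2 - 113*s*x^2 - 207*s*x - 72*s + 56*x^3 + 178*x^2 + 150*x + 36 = -7*s^3 + s^2*(64*x + 5) + s*(-113*x^2 - 166*x + 63) + 56*x^3 + 179*x^2 + 18*x - 45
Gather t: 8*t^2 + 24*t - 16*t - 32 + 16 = 8*t^2 + 8*t - 16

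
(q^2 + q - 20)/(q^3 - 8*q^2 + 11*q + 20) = (q + 5)/(q^2 - 4*q - 5)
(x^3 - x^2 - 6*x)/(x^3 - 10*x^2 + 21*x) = (x + 2)/(x - 7)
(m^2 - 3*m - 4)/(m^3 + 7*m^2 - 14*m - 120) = (m + 1)/(m^2 + 11*m + 30)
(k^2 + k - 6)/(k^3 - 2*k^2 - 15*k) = (k - 2)/(k*(k - 5))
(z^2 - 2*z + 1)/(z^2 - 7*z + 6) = (z - 1)/(z - 6)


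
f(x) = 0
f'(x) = 0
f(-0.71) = 0.00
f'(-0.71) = 0.00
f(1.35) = 0.00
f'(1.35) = 0.00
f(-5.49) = 0.00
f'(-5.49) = 0.00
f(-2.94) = 0.00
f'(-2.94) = 0.00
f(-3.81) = 0.00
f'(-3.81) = 0.00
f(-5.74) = 0.00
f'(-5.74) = 0.00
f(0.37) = 0.00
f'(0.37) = 0.00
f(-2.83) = 0.00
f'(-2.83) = 0.00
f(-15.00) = 0.00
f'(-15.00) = 0.00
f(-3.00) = 0.00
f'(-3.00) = 0.00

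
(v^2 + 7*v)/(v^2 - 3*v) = (v + 7)/(v - 3)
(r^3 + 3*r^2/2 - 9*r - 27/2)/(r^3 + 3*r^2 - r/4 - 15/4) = 2*(r^2 - 9)/(2*r^2 + 3*r - 5)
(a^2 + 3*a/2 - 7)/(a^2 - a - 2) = (a + 7/2)/(a + 1)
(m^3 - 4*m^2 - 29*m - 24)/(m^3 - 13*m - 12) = (m - 8)/(m - 4)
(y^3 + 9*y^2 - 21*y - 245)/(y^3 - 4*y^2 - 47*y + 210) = (y + 7)/(y - 6)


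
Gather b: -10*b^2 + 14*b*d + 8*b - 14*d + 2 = -10*b^2 + b*(14*d + 8) - 14*d + 2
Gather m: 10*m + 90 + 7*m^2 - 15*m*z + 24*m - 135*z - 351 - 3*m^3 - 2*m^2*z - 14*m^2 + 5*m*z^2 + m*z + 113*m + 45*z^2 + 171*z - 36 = -3*m^3 + m^2*(-2*z - 7) + m*(5*z^2 - 14*z + 147) + 45*z^2 + 36*z - 297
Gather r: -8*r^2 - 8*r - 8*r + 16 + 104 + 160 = -8*r^2 - 16*r + 280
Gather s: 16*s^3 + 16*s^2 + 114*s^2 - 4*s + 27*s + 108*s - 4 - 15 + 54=16*s^3 + 130*s^2 + 131*s + 35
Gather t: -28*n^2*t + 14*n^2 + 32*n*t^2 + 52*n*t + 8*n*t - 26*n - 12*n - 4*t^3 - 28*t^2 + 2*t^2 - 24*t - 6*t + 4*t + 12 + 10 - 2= 14*n^2 - 38*n - 4*t^3 + t^2*(32*n - 26) + t*(-28*n^2 + 60*n - 26) + 20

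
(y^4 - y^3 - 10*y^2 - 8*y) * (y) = y^5 - y^4 - 10*y^3 - 8*y^2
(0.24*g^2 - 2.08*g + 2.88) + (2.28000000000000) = 0.24*g^2 - 2.08*g + 5.16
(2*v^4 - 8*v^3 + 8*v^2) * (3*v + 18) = 6*v^5 + 12*v^4 - 120*v^3 + 144*v^2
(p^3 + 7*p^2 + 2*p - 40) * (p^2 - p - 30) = p^5 + 6*p^4 - 35*p^3 - 252*p^2 - 20*p + 1200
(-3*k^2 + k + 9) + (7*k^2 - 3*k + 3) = 4*k^2 - 2*k + 12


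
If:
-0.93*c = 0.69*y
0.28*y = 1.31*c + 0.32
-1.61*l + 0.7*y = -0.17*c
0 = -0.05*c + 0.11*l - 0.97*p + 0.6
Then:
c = -0.19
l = 0.09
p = 0.64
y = 0.26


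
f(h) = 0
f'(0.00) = 0.00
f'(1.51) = 0.00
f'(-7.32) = 0.00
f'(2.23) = 0.00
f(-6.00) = 0.00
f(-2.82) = 0.00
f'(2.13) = 0.00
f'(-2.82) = 0.00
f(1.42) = 0.00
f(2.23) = 0.00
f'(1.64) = 0.00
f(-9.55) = 0.00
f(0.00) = 0.00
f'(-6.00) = 0.00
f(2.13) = 0.00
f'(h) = 0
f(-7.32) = 0.00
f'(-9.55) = 0.00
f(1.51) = 0.00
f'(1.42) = 0.00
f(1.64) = 0.00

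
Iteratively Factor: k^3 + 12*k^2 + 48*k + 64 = (k + 4)*(k^2 + 8*k + 16) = (k + 4)^2*(k + 4)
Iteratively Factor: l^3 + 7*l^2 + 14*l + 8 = (l + 2)*(l^2 + 5*l + 4) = (l + 2)*(l + 4)*(l + 1)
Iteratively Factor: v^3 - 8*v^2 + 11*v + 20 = (v - 4)*(v^2 - 4*v - 5) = (v - 4)*(v + 1)*(v - 5)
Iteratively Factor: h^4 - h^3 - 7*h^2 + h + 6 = (h + 2)*(h^3 - 3*h^2 - h + 3) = (h - 3)*(h + 2)*(h^2 - 1) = (h - 3)*(h - 1)*(h + 2)*(h + 1)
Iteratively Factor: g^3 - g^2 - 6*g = (g - 3)*(g^2 + 2*g) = (g - 3)*(g + 2)*(g)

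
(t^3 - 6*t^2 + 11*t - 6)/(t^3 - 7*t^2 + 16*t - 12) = (t - 1)/(t - 2)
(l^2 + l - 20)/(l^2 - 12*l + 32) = (l + 5)/(l - 8)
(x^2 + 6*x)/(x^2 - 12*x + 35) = x*(x + 6)/(x^2 - 12*x + 35)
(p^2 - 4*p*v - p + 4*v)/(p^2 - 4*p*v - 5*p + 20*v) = (p - 1)/(p - 5)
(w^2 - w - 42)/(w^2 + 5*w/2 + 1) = 2*(w^2 - w - 42)/(2*w^2 + 5*w + 2)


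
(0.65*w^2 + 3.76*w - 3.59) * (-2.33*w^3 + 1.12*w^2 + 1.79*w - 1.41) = -1.5145*w^5 - 8.0328*w^4 + 13.7394*w^3 + 1.7931*w^2 - 11.7277*w + 5.0619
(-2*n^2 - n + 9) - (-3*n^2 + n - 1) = n^2 - 2*n + 10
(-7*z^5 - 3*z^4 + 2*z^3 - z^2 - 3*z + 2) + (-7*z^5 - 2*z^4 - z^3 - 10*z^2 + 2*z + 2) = -14*z^5 - 5*z^4 + z^3 - 11*z^2 - z + 4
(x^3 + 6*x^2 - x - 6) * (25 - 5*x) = -5*x^4 - 5*x^3 + 155*x^2 + 5*x - 150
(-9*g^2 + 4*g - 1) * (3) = -27*g^2 + 12*g - 3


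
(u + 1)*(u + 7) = u^2 + 8*u + 7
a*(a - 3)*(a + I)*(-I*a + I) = -I*a^4 + a^3 + 4*I*a^3 - 4*a^2 - 3*I*a^2 + 3*a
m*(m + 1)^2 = m^3 + 2*m^2 + m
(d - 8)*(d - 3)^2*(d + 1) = d^4 - 13*d^3 + 43*d^2 - 15*d - 72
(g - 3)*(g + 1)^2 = g^3 - g^2 - 5*g - 3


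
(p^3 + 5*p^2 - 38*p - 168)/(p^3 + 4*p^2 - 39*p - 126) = (p + 4)/(p + 3)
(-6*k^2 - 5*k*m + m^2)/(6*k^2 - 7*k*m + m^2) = (-k - m)/(k - m)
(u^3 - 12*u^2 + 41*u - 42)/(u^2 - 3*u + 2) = (u^2 - 10*u + 21)/(u - 1)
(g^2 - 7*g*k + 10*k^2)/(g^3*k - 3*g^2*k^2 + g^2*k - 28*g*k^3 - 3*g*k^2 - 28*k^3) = (-g^2 + 7*g*k - 10*k^2)/(k*(-g^3 + 3*g^2*k - g^2 + 28*g*k^2 + 3*g*k + 28*k^2))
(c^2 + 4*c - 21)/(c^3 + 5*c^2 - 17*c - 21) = 1/(c + 1)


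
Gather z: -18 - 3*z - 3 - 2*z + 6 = -5*z - 15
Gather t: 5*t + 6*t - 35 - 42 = 11*t - 77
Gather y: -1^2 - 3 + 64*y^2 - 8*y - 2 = 64*y^2 - 8*y - 6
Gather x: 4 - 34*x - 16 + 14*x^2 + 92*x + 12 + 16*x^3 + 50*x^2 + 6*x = 16*x^3 + 64*x^2 + 64*x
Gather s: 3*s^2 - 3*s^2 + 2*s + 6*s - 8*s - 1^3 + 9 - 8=0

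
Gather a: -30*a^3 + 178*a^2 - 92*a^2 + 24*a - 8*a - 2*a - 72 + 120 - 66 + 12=-30*a^3 + 86*a^2 + 14*a - 6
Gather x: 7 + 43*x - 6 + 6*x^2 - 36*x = 6*x^2 + 7*x + 1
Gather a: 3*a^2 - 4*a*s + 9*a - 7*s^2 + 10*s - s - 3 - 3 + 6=3*a^2 + a*(9 - 4*s) - 7*s^2 + 9*s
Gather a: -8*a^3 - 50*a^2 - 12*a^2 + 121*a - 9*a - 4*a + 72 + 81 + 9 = -8*a^3 - 62*a^2 + 108*a + 162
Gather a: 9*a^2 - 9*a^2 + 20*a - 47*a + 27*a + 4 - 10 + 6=0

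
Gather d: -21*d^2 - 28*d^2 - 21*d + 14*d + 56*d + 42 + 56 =-49*d^2 + 49*d + 98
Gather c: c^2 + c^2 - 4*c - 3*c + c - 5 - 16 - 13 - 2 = 2*c^2 - 6*c - 36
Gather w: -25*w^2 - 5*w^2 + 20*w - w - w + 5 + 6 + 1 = -30*w^2 + 18*w + 12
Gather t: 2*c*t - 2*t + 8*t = t*(2*c + 6)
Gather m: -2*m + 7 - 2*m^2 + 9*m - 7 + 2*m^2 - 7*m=0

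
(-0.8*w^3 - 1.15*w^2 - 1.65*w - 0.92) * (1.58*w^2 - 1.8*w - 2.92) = -1.264*w^5 - 0.377*w^4 + 1.799*w^3 + 4.8744*w^2 + 6.474*w + 2.6864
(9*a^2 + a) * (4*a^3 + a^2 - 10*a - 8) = 36*a^5 + 13*a^4 - 89*a^3 - 82*a^2 - 8*a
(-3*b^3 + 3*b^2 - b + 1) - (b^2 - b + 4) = -3*b^3 + 2*b^2 - 3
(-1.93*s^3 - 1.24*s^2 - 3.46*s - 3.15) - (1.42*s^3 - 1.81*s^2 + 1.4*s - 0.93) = -3.35*s^3 + 0.57*s^2 - 4.86*s - 2.22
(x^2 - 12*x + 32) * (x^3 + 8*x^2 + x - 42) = x^5 - 4*x^4 - 63*x^3 + 202*x^2 + 536*x - 1344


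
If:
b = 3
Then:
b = 3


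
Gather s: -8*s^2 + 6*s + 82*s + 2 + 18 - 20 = -8*s^2 + 88*s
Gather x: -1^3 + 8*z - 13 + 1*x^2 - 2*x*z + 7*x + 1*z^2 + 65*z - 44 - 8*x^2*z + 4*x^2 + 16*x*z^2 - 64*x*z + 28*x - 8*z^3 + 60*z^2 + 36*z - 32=x^2*(5 - 8*z) + x*(16*z^2 - 66*z + 35) - 8*z^3 + 61*z^2 + 109*z - 90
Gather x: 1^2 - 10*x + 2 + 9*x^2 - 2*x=9*x^2 - 12*x + 3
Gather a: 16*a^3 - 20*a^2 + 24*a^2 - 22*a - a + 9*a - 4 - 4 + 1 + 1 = 16*a^3 + 4*a^2 - 14*a - 6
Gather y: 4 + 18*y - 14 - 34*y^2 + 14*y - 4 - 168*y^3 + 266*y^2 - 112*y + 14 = -168*y^3 + 232*y^2 - 80*y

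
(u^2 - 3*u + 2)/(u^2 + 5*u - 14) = (u - 1)/(u + 7)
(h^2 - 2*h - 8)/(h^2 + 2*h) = (h - 4)/h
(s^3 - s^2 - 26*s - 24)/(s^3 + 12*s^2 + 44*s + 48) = (s^2 - 5*s - 6)/(s^2 + 8*s + 12)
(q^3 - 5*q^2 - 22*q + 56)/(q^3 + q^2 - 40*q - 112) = (q - 2)/(q + 4)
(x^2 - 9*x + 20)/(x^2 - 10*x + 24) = (x - 5)/(x - 6)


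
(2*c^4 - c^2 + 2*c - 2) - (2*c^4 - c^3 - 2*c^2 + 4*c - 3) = c^3 + c^2 - 2*c + 1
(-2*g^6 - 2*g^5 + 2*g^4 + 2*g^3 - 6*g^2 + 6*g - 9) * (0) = 0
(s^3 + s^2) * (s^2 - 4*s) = s^5 - 3*s^4 - 4*s^3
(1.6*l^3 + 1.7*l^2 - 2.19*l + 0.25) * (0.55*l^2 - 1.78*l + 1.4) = 0.88*l^5 - 1.913*l^4 - 1.9905*l^3 + 6.4157*l^2 - 3.511*l + 0.35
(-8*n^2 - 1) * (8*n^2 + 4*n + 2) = -64*n^4 - 32*n^3 - 24*n^2 - 4*n - 2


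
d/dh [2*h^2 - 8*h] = 4*h - 8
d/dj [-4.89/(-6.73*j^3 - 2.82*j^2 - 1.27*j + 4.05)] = (-98.7291*j^2 - 27.5796*j - 6.2103)/(6.73*j^3 + 2.82*j^2 + 1.27*j - 4.05)^2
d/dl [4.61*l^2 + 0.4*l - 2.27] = 9.22*l + 0.4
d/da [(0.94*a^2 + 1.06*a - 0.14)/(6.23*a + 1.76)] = (5.8562*a^2 + 3.3088*a + 2.7378)/(38.8129*a^2 + 21.9296*a + 3.0976)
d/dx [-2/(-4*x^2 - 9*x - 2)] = 2*(-8*x - 9)/(4*x^2 + 9*x + 2)^2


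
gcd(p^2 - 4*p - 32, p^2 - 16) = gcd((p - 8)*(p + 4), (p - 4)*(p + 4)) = p + 4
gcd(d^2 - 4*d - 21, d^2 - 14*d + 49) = d - 7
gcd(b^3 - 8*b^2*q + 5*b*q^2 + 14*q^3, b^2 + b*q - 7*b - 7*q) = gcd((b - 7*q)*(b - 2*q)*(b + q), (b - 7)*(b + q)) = b + q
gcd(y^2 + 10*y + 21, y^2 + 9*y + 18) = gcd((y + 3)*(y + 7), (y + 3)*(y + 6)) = y + 3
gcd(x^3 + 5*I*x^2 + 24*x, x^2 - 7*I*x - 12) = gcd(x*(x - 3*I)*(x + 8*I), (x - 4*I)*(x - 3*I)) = x - 3*I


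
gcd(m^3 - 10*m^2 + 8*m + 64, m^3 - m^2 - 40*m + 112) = m - 4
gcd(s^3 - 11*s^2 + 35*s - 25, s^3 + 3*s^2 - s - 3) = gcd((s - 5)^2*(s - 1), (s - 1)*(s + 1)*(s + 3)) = s - 1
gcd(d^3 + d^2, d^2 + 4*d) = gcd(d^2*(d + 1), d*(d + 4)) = d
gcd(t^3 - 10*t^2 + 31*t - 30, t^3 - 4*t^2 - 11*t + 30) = t^2 - 7*t + 10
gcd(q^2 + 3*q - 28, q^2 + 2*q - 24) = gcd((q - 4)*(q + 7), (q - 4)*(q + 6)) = q - 4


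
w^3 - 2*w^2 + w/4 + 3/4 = (w - 3/2)*(w - 1)*(w + 1/2)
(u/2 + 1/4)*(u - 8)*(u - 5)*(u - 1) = u^4/2 - 27*u^3/4 + 23*u^2 - 27*u/4 - 10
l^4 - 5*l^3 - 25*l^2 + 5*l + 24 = (l - 8)*(l - 1)*(l + 1)*(l + 3)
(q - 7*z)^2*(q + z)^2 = q^4 - 12*q^3*z + 22*q^2*z^2 + 84*q*z^3 + 49*z^4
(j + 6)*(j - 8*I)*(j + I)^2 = j^4 + 6*j^3 - 6*I*j^3 + 15*j^2 - 36*I*j^2 + 90*j + 8*I*j + 48*I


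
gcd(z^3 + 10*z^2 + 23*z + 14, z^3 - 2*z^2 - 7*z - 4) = z + 1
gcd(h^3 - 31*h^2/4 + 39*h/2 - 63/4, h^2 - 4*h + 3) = h - 3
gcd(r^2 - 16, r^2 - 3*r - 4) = r - 4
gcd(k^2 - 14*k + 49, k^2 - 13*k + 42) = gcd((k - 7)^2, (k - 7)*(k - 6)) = k - 7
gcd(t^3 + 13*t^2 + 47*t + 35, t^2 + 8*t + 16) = 1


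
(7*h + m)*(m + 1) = 7*h*m + 7*h + m^2 + m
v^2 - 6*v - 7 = (v - 7)*(v + 1)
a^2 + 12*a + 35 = (a + 5)*(a + 7)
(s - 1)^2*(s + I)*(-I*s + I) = -I*s^4 + s^3 + 3*I*s^3 - 3*s^2 - 3*I*s^2 + 3*s + I*s - 1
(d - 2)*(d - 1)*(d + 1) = d^3 - 2*d^2 - d + 2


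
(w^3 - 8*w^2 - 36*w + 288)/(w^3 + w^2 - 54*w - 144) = (w - 6)/(w + 3)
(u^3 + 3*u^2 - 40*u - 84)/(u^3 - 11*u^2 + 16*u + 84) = (u + 7)/(u - 7)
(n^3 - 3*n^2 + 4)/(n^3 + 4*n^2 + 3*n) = (n^2 - 4*n + 4)/(n*(n + 3))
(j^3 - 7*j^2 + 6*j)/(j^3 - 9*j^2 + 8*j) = (j - 6)/(j - 8)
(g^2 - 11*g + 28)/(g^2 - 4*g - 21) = (g - 4)/(g + 3)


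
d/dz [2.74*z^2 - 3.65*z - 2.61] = 5.48*z - 3.65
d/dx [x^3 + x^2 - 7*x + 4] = 3*x^2 + 2*x - 7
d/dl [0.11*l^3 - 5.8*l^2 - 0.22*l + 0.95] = 0.33*l^2 - 11.6*l - 0.22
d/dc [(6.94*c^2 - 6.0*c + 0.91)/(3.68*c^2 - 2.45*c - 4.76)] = (5.077*c^2 - 72.7664*c + 30.7895)/(13.5424*c^4 - 18.032*c^3 - 29.0311*c^2 + 23.324*c + 22.6576)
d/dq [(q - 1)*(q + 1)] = 2*q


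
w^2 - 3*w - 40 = (w - 8)*(w + 5)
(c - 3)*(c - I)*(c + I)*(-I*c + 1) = -I*c^4 + c^3 + 3*I*c^3 - 3*c^2 - I*c^2 + c + 3*I*c - 3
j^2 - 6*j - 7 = (j - 7)*(j + 1)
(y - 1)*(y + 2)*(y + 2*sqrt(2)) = y^3 + y^2 + 2*sqrt(2)*y^2 - 2*y + 2*sqrt(2)*y - 4*sqrt(2)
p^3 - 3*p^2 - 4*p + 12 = (p - 3)*(p - 2)*(p + 2)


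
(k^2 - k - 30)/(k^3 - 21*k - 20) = (-k^2 + k + 30)/(-k^3 + 21*k + 20)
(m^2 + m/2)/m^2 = (m + 1/2)/m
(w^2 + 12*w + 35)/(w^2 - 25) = (w + 7)/(w - 5)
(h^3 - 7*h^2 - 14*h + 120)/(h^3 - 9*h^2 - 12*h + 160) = (h - 6)/(h - 8)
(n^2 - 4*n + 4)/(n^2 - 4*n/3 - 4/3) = 3*(n - 2)/(3*n + 2)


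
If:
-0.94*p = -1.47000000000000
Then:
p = 1.56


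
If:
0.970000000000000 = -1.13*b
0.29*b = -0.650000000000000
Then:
No Solution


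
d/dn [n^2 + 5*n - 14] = 2*n + 5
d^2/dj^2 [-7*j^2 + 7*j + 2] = -14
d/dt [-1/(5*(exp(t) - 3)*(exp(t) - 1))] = (exp(t) - 2)/(10*(exp(t) - 3)^2*sinh(t/2)^2)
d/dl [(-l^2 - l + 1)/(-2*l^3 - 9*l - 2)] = ((2*l + 1)*(2*l^3 + 9*l + 2) - 3*(2*l^2 + 3)*(l^2 + l - 1))/(2*l^3 + 9*l + 2)^2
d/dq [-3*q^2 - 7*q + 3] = -6*q - 7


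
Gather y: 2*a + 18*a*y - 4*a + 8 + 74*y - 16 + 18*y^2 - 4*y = -2*a + 18*y^2 + y*(18*a + 70) - 8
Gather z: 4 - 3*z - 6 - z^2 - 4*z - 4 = -z^2 - 7*z - 6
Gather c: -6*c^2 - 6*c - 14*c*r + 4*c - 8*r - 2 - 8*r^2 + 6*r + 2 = -6*c^2 + c*(-14*r - 2) - 8*r^2 - 2*r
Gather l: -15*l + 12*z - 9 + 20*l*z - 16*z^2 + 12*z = l*(20*z - 15) - 16*z^2 + 24*z - 9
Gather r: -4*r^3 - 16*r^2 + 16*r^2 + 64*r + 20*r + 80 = -4*r^3 + 84*r + 80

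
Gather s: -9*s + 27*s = 18*s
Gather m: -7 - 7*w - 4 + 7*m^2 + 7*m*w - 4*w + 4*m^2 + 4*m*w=11*m^2 + 11*m*w - 11*w - 11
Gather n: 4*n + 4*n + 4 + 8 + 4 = 8*n + 16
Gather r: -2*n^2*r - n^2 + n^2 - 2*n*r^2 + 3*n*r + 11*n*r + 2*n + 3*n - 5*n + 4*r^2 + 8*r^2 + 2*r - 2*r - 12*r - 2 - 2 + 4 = r^2*(12 - 2*n) + r*(-2*n^2 + 14*n - 12)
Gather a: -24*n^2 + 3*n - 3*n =-24*n^2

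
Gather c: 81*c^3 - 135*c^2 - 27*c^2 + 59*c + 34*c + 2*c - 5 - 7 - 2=81*c^3 - 162*c^2 + 95*c - 14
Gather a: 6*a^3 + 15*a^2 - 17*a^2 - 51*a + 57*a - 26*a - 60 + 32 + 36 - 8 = 6*a^3 - 2*a^2 - 20*a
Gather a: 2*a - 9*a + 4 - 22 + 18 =-7*a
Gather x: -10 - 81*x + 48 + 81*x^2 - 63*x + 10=81*x^2 - 144*x + 48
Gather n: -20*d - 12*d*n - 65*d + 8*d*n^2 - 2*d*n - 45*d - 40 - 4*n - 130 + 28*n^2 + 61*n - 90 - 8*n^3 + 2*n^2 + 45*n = -130*d - 8*n^3 + n^2*(8*d + 30) + n*(102 - 14*d) - 260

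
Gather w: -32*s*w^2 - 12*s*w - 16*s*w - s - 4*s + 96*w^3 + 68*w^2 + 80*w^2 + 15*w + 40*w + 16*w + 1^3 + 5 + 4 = -5*s + 96*w^3 + w^2*(148 - 32*s) + w*(71 - 28*s) + 10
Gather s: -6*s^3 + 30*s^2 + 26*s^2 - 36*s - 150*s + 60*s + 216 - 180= -6*s^3 + 56*s^2 - 126*s + 36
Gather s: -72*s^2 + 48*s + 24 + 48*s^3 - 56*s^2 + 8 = 48*s^3 - 128*s^2 + 48*s + 32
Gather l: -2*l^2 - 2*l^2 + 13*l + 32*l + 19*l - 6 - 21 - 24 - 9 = -4*l^2 + 64*l - 60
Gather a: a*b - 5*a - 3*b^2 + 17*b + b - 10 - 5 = a*(b - 5) - 3*b^2 + 18*b - 15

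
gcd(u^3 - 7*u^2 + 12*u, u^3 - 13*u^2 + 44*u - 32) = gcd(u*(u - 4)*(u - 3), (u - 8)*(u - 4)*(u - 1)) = u - 4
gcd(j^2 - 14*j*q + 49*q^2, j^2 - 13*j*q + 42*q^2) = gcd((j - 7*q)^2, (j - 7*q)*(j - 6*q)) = -j + 7*q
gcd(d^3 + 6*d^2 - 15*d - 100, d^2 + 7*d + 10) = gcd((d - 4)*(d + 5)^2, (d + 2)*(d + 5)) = d + 5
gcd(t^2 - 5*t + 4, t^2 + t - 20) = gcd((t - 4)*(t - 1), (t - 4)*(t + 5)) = t - 4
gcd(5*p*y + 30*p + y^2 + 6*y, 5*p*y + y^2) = 5*p + y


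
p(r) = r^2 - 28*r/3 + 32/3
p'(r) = 2*r - 28/3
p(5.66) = -10.12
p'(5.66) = 1.99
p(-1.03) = 21.34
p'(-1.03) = -11.39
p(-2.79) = 44.49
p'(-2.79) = -14.91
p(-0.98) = 20.77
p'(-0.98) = -11.29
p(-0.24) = 12.96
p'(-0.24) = -9.81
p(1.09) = 1.68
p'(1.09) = -7.15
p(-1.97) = 32.93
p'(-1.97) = -13.27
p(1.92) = -3.57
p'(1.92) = -5.49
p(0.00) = 10.67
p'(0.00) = -9.33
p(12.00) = 42.67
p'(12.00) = 14.67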